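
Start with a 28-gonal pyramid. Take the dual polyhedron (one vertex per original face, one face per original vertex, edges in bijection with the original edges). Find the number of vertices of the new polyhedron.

29

The base solid has V = 29, E = 56, F = 29.
The dual swaps V and F and preserves E: V′ = F = 29, E′ = E = 56, F′ = V = 29.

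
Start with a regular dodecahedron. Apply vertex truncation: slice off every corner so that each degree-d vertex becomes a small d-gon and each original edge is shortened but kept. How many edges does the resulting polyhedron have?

The base solid has V = 20, E = 30, F = 12.
Truncation replaces each original edge-end by a new vertex, so V′ = 2E = 60.
Each original edge survives, and each old vertex of degree d contributes d new edges; summing degrees gives Σd = 2E, so E′ = E + 2E = 3E = 90.
Each original face survives and each original vertex becomes one new face: F′ = F + V = 32.

90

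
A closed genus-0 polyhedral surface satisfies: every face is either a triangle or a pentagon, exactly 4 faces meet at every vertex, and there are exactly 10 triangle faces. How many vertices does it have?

Let x be the number of pentagons; then F = 10 + x.
Edge–face incidences: 2E = 3·10 + 5·x = 30 + 5x.
Every vertex has degree 4, so 4V = 2E.
Euler: V − E + F = 2 ⇒ (2E)/4 − E + (10 + x) = 2.
Multiply by 8: 2·(2E) − 4·(2E) + 8·(10 + x) = 16, i.e. 80 + 8x − 2·(30 + 5x) = 16.
Collecting terms: −2x + 20 = 16, so −2x = −4, so x = 2.
Then 2E = 30 + 5·2 = 40, so E = 20, V = 2E/4 = 10, F = 10 + 2 = 12.

10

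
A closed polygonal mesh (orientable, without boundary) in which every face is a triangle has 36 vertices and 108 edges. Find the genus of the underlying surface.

Every face is a triangle and each edge borders two faces, so 3F = 2·108, giving F = 72.
χ = V − E + F = 36 − 108 + 72 = 0.
For a closed orientable surface χ = 2 − 2g, so g = (2 − (0))/2 = 1.

1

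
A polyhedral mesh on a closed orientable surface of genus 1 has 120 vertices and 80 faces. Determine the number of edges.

For a closed orientable surface of genus 1, χ = 2 − 2·1 = 0.
E = V + F − (0) = 120 + 80 − (0) = 200.

200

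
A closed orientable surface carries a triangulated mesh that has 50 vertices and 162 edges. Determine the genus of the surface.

3

Every face is a triangle and each edge borders two faces, so 3F = 2·162, giving F = 108.
χ = V − E + F = 50 − 162 + 108 = -4.
For a closed orientable surface χ = 2 − 2g, so g = (2 − (-4))/2 = 3.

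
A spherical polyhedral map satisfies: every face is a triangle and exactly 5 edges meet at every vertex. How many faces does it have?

20

Each face has 3 edges and each edge borders two faces, so 2E = 3F.
Each vertex has degree 5, so 5V = 2E and hence V = 3F/5.
Euler: V − E + F = 2 ⇒ (3F/5) − (3F/2) + F = 2.
Multiply by 10: (6 − 15 + 10)F = 20, i.e. 1F = 20.
So F = 20, E = 3·20/2 = 30, V = 3·20/5 = 12.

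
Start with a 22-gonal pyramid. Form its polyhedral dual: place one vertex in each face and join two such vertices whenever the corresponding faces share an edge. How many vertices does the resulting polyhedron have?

The base solid has V = 23, E = 44, F = 23.
The dual swaps V and F and preserves E: V′ = F = 23, E′ = E = 44, F′ = V = 23.

23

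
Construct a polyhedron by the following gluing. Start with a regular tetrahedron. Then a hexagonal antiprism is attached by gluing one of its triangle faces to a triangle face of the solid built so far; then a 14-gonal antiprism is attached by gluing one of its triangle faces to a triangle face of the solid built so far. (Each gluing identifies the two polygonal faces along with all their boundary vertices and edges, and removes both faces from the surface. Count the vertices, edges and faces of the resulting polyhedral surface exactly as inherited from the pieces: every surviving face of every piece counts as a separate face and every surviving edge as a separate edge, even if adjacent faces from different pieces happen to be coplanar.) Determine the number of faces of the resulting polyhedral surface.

44

A regular tetrahedron: V=4, E=6, F=4.
Attach a hexagonal antiprism (V=12, E=24, F=14) along a 3-gon: merge 3 vertices and 3 edges, delete both glued faces → V=13, E=27, F=16.
Attach a 14-gonal antiprism (V=28, E=56, F=30) along a 3-gon: merge 3 vertices and 3 edges, delete both glued faces → V=38, E=80, F=44.
Check: V − E + F = 38 − 80 + 44 = 2.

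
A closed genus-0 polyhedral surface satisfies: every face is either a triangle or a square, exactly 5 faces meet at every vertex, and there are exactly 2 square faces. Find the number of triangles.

24

Let x be the number of triangles; then F = 2 + x.
Edge–face incidences: 2E = 4·2 + 3·x = 8 + 3x.
Every vertex has degree 5, so 5V = 2E.
Euler: V − E + F = 2 ⇒ (2E)/5 − E + (2 + x) = 2.
Multiply by 10: 2·(2E) − 5·(2E) + 10·(2 + x) = 20, i.e. 20 + 10x − 3·(8 + 3x) = 20.
Collecting terms: x − 4 = 20, so x = 24.
Then 2E = 8 + 3·24 = 80, so E = 40, V = 2E/5 = 16, F = 2 + 24 = 26.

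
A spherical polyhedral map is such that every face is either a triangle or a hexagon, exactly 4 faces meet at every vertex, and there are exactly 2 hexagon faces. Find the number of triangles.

Let x be the number of triangles; then F = 2 + x.
Edge–face incidences: 2E = 6·2 + 3·x = 12 + 3x.
Every vertex has degree 4, so 4V = 2E.
Euler: V − E + F = 2 ⇒ (2E)/4 − E + (2 + x) = 2.
Multiply by 8: 2·(2E) − 4·(2E) + 8·(2 + x) = 16, i.e. 16 + 8x − 2·(12 + 3x) = 16.
Collecting terms: 2x − 8 = 16, so 2x = 24, so x = 12.
Then 2E = 12 + 3·12 = 48, so E = 24, V = 2E/4 = 12, F = 2 + 12 = 14.

12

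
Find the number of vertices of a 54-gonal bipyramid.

A bipyramid over an n-gon has 2n triangular faces and n + 2 vertices: V = 54 + 2 = 56, E = 3·54 = 162, F = 2·54 = 108.

56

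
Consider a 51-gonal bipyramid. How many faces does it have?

A bipyramid over an n-gon has 2n triangular faces and n + 2 vertices: V = 51 + 2 = 53, E = 3·51 = 153, F = 2·51 = 102.
Check: V − E + F = 53 − 153 + 102 = 2.

102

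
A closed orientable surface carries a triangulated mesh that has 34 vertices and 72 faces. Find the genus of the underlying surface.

2

Every face is a triangle, so 2E = 3·72 = 216, giving E = 108.
χ = V − E + F = 34 − 108 + 72 = -2.
For a closed orientable surface χ = 2 − 2g, so g = (2 − (-2))/2 = 2.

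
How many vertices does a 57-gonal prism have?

A prism on an n-gon has two n-gon bases and n rectangular sides: V = 2·57 = 114, E = 3·57 = 171, F = 57 + 2 = 59.

114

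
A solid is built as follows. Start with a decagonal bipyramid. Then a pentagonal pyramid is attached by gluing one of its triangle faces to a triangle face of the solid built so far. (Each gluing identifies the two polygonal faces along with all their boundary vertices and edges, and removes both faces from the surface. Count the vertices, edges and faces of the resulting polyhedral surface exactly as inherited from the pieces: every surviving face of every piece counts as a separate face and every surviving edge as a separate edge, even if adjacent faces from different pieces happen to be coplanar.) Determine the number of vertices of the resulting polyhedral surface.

A decagonal bipyramid: V=12, E=30, F=20.
Attach a pentagonal pyramid (V=6, E=10, F=6) along a 3-gon: merge 3 vertices and 3 edges, delete both glued faces → V=15, E=37, F=24.
Check: V − E + F = 15 − 37 + 24 = 2.

15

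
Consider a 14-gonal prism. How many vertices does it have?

28

A prism on an n-gon has two n-gon bases and n rectangular sides: V = 2·14 = 28, E = 3·14 = 42, F = 14 + 2 = 16.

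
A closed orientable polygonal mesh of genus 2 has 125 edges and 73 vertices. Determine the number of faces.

50

For a closed orientable surface of genus 2, χ = 2 − 2·2 = -2.
F = -2 − V + E = -2 − 73 + 125 = 50.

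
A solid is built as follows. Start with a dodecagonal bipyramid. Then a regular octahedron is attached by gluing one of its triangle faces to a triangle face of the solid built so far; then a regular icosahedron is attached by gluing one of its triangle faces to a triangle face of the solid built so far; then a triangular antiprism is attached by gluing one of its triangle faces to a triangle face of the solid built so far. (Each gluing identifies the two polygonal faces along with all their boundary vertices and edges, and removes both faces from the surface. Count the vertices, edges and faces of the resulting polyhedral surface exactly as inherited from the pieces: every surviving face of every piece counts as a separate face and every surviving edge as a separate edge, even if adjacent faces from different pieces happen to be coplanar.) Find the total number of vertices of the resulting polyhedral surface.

29

A dodecagonal bipyramid: V=14, E=36, F=24.
Attach a regular octahedron (V=6, E=12, F=8) along a 3-gon: merge 3 vertices and 3 edges, delete both glued faces → V=17, E=45, F=30.
Attach a regular icosahedron (V=12, E=30, F=20) along a 3-gon: merge 3 vertices and 3 edges, delete both glued faces → V=26, E=72, F=48.
Attach a triangular antiprism (V=6, E=12, F=8) along a 3-gon: merge 3 vertices and 3 edges, delete both glued faces → V=29, E=81, F=54.
Check: V − E + F = 29 − 81 + 54 = 2.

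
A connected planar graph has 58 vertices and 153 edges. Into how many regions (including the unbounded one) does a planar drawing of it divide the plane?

Euler's formula for a connected plane graph: V − E + F = 2, so F = 2 − 58 + 153 = 97.

97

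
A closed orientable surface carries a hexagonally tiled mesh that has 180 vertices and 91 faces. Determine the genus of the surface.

Every face is a hexagon, so 2E = 6·91 = 546, giving E = 273.
χ = V − E + F = 180 − 273 + 91 = -2.
For a closed orientable surface χ = 2 − 2g, so g = (2 − (-2))/2 = 2.

2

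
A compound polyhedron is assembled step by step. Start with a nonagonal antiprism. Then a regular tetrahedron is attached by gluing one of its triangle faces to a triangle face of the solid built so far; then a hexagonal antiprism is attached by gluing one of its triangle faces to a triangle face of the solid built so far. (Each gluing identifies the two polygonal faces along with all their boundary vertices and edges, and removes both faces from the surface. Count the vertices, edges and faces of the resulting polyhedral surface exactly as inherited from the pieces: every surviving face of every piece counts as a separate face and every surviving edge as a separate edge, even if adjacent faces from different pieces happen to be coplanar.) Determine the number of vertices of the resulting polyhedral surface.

28

A nonagonal antiprism: V=18, E=36, F=20.
Attach a regular tetrahedron (V=4, E=6, F=4) along a 3-gon: merge 3 vertices and 3 edges, delete both glued faces → V=19, E=39, F=22.
Attach a hexagonal antiprism (V=12, E=24, F=14) along a 3-gon: merge 3 vertices and 3 edges, delete both glued faces → V=28, E=60, F=34.
Check: V − E + F = 28 − 60 + 34 = 2.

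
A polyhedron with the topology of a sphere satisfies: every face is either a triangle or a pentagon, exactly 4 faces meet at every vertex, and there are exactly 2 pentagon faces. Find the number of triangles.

Let x be the number of triangles; then F = 2 + x.
Edge–face incidences: 2E = 5·2 + 3·x = 10 + 3x.
Every vertex has degree 4, so 4V = 2E.
Euler: V − E + F = 2 ⇒ (2E)/4 − E + (2 + x) = 2.
Multiply by 8: 2·(2E) − 4·(2E) + 8·(2 + x) = 16, i.e. 16 + 8x − 2·(10 + 3x) = 16.
Collecting terms: 2x − 4 = 16, so 2x = 20, so x = 10.
Then 2E = 10 + 3·10 = 40, so E = 20, V = 2E/4 = 10, F = 2 + 10 = 12.

10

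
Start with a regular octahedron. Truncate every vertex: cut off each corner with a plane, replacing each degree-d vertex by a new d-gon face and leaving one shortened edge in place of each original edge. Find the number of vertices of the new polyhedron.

The base solid has V = 6, E = 12, F = 8.
Truncation replaces each original edge-end by a new vertex, so V′ = 2E = 24.
Each original edge survives, and each old vertex of degree d contributes d new edges; summing degrees gives Σd = 2E, so E′ = E + 2E = 3E = 36.
Each original face survives and each original vertex becomes one new face: F′ = F + V = 14.

24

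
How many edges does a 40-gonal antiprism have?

160

An antiprism on an n-gon has two n-gon caps and 2n triangles: V = 2·40 = 80, E = 4·40 = 160, F = 2·40 + 2 = 82.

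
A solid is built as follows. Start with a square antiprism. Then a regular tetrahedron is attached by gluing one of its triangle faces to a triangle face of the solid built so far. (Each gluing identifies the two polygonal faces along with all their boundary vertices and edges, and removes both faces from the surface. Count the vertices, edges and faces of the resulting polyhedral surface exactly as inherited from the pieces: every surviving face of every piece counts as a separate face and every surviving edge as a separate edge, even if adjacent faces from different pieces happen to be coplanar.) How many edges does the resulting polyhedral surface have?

A square antiprism: V=8, E=16, F=10.
Attach a regular tetrahedron (V=4, E=6, F=4) along a 3-gon: merge 3 vertices and 3 edges, delete both glued faces → V=9, E=19, F=12.
Check: V − E + F = 9 − 19 + 12 = 2.

19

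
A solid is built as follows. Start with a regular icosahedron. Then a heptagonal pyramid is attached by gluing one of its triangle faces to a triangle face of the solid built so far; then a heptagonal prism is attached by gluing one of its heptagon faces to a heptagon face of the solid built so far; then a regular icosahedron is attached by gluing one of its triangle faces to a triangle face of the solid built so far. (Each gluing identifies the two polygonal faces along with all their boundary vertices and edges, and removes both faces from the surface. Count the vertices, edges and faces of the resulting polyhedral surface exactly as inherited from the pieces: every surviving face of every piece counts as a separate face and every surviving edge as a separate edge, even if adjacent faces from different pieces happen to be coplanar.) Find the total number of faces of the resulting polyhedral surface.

A regular icosahedron: V=12, E=30, F=20.
Attach a heptagonal pyramid (V=8, E=14, F=8) along a 3-gon: merge 3 vertices and 3 edges, delete both glued faces → V=17, E=41, F=26.
Attach a heptagonal prism (V=14, E=21, F=9) along a 7-gon: merge 7 vertices and 7 edges, delete both glued faces → V=24, E=55, F=33.
Attach a regular icosahedron (V=12, E=30, F=20) along a 3-gon: merge 3 vertices and 3 edges, delete both glued faces → V=33, E=82, F=51.
Check: V − E + F = 33 − 82 + 51 = 2.

51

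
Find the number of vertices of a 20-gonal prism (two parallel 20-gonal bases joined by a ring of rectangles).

A prism on an n-gon has two n-gon bases and n rectangular sides: V = 2·20 = 40, E = 3·20 = 60, F = 20 + 2 = 22.

40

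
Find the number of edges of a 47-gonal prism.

A prism on an n-gon has two n-gon bases and n rectangular sides: V = 2·47 = 94, E = 3·47 = 141, F = 47 + 2 = 49.

141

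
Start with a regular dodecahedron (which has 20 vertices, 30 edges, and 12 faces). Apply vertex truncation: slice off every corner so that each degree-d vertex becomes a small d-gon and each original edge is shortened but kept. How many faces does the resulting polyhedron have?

Truncation replaces each original edge-end by a new vertex, so V′ = 2E = 60.
Each original edge survives, and each old vertex of degree d contributes d new edges; summing degrees gives Σd = 2E, so E′ = E + 2E = 3E = 90.
Each original face survives and each original vertex becomes one new face: F′ = F + V = 32.

32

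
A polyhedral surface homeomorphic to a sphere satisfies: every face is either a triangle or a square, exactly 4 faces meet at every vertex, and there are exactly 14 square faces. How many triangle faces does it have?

8

Let x be the number of triangles; then F = 14 + x.
Edge–face incidences: 2E = 4·14 + 3·x = 56 + 3x.
Every vertex has degree 4, so 4V = 2E.
Euler: V − E + F = 2 ⇒ (2E)/4 − E + (14 + x) = 2.
Multiply by 8: 2·(2E) − 4·(2E) + 8·(14 + x) = 16, i.e. 112 + 8x − 2·(56 + 3x) = 16.
Collecting terms: 2x = 16, so x = 8.
Then 2E = 56 + 3·8 = 80, so E = 40, V = 2E/4 = 20, F = 14 + 8 = 22.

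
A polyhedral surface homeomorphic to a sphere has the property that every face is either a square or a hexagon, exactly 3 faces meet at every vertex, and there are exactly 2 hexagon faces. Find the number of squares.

6

Let x be the number of squares; then F = 2 + x.
Edge–face incidences: 2E = 6·2 + 4·x = 12 + 4x.
Every vertex has degree 3, so 3V = 2E.
Euler: V − E + F = 2 ⇒ (2E)/3 − E + (2 + x) = 2.
Multiply by 6: 2·(2E) − 3·(2E) + 6·(2 + x) = 12, i.e. 12 + 6x − (12 + 4x) = 12.
Collecting terms: 2x = 12, so x = 6.
Then 2E = 12 + 4·6 = 36, so E = 18, V = 2E/3 = 12, F = 2 + 6 = 8.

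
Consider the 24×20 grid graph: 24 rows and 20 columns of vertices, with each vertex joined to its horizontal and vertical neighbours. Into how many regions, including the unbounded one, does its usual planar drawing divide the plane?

The grid has V = 24·20 = 480 vertices and E = 24·19 + 20·23 = 916 edges.
F = 2 − V + E = 2 − 480 + 916 = 438.

438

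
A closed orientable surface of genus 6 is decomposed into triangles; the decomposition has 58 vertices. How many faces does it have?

χ = 2 − 2·6 = -10, and every face is a triangle so 3F = 2E.
V − E + F = -10 with E = 3F/2 gives 58 − (3/2 − 1)·F = -10, so F = 136 and E = 204.

136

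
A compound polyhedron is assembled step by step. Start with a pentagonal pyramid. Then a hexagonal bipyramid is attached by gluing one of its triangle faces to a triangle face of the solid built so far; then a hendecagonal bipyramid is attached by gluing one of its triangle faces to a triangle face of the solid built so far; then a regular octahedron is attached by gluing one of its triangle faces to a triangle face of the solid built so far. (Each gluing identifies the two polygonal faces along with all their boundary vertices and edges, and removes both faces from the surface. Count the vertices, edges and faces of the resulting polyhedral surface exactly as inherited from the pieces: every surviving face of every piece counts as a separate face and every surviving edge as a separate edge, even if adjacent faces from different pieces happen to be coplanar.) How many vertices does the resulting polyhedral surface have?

A pentagonal pyramid: V=6, E=10, F=6.
Attach a hexagonal bipyramid (V=8, E=18, F=12) along a 3-gon: merge 3 vertices and 3 edges, delete both glued faces → V=11, E=25, F=16.
Attach a hendecagonal bipyramid (V=13, E=33, F=22) along a 3-gon: merge 3 vertices and 3 edges, delete both glued faces → V=21, E=55, F=36.
Attach a regular octahedron (V=6, E=12, F=8) along a 3-gon: merge 3 vertices and 3 edges, delete both glued faces → V=24, E=64, F=42.
Check: V − E + F = 24 − 64 + 42 = 2.

24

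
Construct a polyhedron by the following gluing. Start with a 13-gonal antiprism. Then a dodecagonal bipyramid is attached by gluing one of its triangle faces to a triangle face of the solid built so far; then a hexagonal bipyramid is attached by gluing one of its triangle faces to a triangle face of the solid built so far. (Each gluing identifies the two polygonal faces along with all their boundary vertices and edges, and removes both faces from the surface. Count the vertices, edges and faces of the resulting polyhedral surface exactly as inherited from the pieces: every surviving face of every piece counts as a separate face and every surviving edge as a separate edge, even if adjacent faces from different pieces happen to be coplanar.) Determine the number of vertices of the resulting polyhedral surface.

A 13-gonal antiprism: V=26, E=52, F=28.
Attach a dodecagonal bipyramid (V=14, E=36, F=24) along a 3-gon: merge 3 vertices and 3 edges, delete both glued faces → V=37, E=85, F=50.
Attach a hexagonal bipyramid (V=8, E=18, F=12) along a 3-gon: merge 3 vertices and 3 edges, delete both glued faces → V=42, E=100, F=60.
Check: V − E + F = 42 − 100 + 60 = 2.

42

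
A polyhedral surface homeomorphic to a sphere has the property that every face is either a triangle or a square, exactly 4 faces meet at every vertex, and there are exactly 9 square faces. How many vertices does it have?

Let x be the number of triangles; then F = 9 + x.
Edge–face incidences: 2E = 4·9 + 3·x = 36 + 3x.
Every vertex has degree 4, so 4V = 2E.
Euler: V − E + F = 2 ⇒ (2E)/4 − E + (9 + x) = 2.
Multiply by 8: 2·(2E) − 4·(2E) + 8·(9 + x) = 16, i.e. 72 + 8x − 2·(36 + 3x) = 16.
Collecting terms: 2x = 16, so x = 8.
Then 2E = 36 + 3·8 = 60, so E = 30, V = 2E/4 = 15, F = 9 + 8 = 17.

15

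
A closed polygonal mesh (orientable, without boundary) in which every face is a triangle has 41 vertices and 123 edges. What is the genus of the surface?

1

Every face is a triangle and each edge borders two faces, so 3F = 2·123, giving F = 82.
χ = V − E + F = 41 − 123 + 82 = 0.
For a closed orientable surface χ = 2 − 2g, so g = (2 − (0))/2 = 1.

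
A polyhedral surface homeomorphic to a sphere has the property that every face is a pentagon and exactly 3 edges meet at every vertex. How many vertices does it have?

Each face has 5 edges and each edge borders two faces, so 2E = 5F.
Each vertex has degree 3, so 3V = 2E and hence V = 5F/3.
Euler: V − E + F = 2 ⇒ (5F/3) − (5F/2) + F = 2.
Multiply by 6: (10 − 15 + 6)F = 12, i.e. 1F = 12.
So F = 12, E = 5·12/2 = 30, V = 5·12/3 = 20.

20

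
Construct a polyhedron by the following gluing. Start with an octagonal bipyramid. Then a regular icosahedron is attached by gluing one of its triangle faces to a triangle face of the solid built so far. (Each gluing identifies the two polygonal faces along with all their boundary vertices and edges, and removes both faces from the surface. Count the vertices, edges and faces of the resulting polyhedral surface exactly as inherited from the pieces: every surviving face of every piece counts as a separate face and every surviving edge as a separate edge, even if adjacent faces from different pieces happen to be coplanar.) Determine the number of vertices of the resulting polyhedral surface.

An octagonal bipyramid: V=10, E=24, F=16.
Attach a regular icosahedron (V=12, E=30, F=20) along a 3-gon: merge 3 vertices and 3 edges, delete both glued faces → V=19, E=51, F=34.
Check: V − E + F = 19 − 51 + 34 = 2.

19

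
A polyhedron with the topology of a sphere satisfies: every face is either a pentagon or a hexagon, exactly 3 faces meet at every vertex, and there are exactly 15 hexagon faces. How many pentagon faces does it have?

12

Let x be the number of pentagons; then F = 15 + x.
Edge–face incidences: 2E = 6·15 + 5·x = 90 + 5x.
Every vertex has degree 3, so 3V = 2E.
Euler: V − E + F = 2 ⇒ (2E)/3 − E + (15 + x) = 2.
Multiply by 6: 2·(2E) − 3·(2E) + 6·(15 + x) = 12, i.e. 90 + 6x − (90 + 5x) = 12.
Collecting terms: x = 12.
Then 2E = 90 + 5·12 = 150, so E = 75, V = 2E/3 = 50, F = 15 + 12 = 27.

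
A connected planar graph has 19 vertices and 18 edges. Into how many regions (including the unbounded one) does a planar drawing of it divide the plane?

Euler's formula for a connected plane graph: V − E + F = 2, so F = 2 − 19 + 18 = 1.

1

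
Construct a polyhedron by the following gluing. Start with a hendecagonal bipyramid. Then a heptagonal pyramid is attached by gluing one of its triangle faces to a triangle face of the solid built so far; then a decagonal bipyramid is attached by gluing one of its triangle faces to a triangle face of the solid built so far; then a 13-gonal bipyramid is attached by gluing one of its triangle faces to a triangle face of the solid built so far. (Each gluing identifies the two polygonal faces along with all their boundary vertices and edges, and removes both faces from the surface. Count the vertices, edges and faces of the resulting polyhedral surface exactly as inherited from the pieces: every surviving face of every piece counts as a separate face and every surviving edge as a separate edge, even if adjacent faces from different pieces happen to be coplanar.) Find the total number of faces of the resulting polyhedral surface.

70

A hendecagonal bipyramid: V=13, E=33, F=22.
Attach a heptagonal pyramid (V=8, E=14, F=8) along a 3-gon: merge 3 vertices and 3 edges, delete both glued faces → V=18, E=44, F=28.
Attach a decagonal bipyramid (V=12, E=30, F=20) along a 3-gon: merge 3 vertices and 3 edges, delete both glued faces → V=27, E=71, F=46.
Attach a 13-gonal bipyramid (V=15, E=39, F=26) along a 3-gon: merge 3 vertices and 3 edges, delete both glued faces → V=39, E=107, F=70.
Check: V − E + F = 39 − 107 + 70 = 2.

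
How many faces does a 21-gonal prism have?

23

A prism on an n-gon has two n-gon bases and n rectangular sides: V = 2·21 = 42, E = 3·21 = 63, F = 21 + 2 = 23.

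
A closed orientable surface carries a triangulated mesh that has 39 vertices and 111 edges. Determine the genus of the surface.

0

Every face is a triangle and each edge borders two faces, so 3F = 2·111, giving F = 74.
χ = V − E + F = 39 − 111 + 74 = 2.
For a closed orientable surface χ = 2 − 2g, so g = (2 − (2))/2 = 0.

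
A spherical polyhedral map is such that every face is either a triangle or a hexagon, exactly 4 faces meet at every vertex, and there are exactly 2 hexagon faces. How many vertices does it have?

12

Let x be the number of triangles; then F = 2 + x.
Edge–face incidences: 2E = 6·2 + 3·x = 12 + 3x.
Every vertex has degree 4, so 4V = 2E.
Euler: V − E + F = 2 ⇒ (2E)/4 − E + (2 + x) = 2.
Multiply by 8: 2·(2E) − 4·(2E) + 8·(2 + x) = 16, i.e. 16 + 8x − 2·(12 + 3x) = 16.
Collecting terms: 2x − 8 = 16, so 2x = 24, so x = 12.
Then 2E = 12 + 3·12 = 48, so E = 24, V = 2E/4 = 12, F = 2 + 12 = 14.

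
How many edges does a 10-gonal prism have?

A prism on an n-gon has two n-gon bases and n rectangular sides: V = 2·10 = 20, E = 3·10 = 30, F = 10 + 2 = 12.

30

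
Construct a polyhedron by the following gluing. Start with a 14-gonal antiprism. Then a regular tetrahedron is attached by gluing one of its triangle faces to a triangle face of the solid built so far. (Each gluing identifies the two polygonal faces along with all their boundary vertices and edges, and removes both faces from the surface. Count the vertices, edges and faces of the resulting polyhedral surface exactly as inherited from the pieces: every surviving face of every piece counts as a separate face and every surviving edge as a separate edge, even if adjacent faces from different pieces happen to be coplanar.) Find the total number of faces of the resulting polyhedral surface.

A 14-gonal antiprism: V=28, E=56, F=30.
Attach a regular tetrahedron (V=4, E=6, F=4) along a 3-gon: merge 3 vertices and 3 edges, delete both glued faces → V=29, E=59, F=32.
Check: V − E + F = 29 − 59 + 32 = 2.

32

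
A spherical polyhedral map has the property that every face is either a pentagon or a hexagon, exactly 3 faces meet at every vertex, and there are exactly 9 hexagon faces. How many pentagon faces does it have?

Let x be the number of pentagons; then F = 9 + x.
Edge–face incidences: 2E = 6·9 + 5·x = 54 + 5x.
Every vertex has degree 3, so 3V = 2E.
Euler: V − E + F = 2 ⇒ (2E)/3 − E + (9 + x) = 2.
Multiply by 6: 2·(2E) − 3·(2E) + 6·(9 + x) = 12, i.e. 54 + 6x − (54 + 5x) = 12.
Collecting terms: x = 12.
Then 2E = 54 + 5·12 = 114, so E = 57, V = 2E/3 = 38, F = 9 + 12 = 21.

12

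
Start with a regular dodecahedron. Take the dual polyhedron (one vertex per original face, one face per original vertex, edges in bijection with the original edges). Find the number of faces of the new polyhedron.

20

The base solid has V = 20, E = 30, F = 12.
The dual swaps V and F and preserves E: V′ = F = 12, E′ = E = 30, F′ = V = 20.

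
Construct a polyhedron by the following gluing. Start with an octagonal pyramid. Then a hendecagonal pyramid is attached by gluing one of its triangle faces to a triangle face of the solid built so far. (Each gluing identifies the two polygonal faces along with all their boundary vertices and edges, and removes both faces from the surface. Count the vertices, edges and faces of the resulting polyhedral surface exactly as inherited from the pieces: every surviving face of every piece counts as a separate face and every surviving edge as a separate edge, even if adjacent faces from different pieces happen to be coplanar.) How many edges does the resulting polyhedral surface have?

35

An octagonal pyramid: V=9, E=16, F=9.
Attach a hendecagonal pyramid (V=12, E=22, F=12) along a 3-gon: merge 3 vertices and 3 edges, delete both glued faces → V=18, E=35, F=19.
Check: V − E + F = 18 − 35 + 19 = 2.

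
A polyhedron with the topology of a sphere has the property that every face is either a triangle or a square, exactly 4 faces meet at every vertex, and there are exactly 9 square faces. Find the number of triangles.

Let x be the number of triangles; then F = 9 + x.
Edge–face incidences: 2E = 4·9 + 3·x = 36 + 3x.
Every vertex has degree 4, so 4V = 2E.
Euler: V − E + F = 2 ⇒ (2E)/4 − E + (9 + x) = 2.
Multiply by 8: 2·(2E) − 4·(2E) + 8·(9 + x) = 16, i.e. 72 + 8x − 2·(36 + 3x) = 16.
Collecting terms: 2x = 16, so x = 8.
Then 2E = 36 + 3·8 = 60, so E = 30, V = 2E/4 = 15, F = 9 + 8 = 17.

8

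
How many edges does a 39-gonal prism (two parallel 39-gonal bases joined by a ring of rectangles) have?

117

A prism on an n-gon has two n-gon bases and n rectangular sides: V = 2·39 = 78, E = 3·39 = 117, F = 39 + 2 = 41.
Check: V − E + F = 78 − 117 + 41 = 2.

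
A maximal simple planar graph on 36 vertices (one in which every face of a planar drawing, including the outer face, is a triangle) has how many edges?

In a plane triangulation 3F = 2E and V − E + F = 2, so E = 3V − 6 = 3·36 − 6 = 102.

102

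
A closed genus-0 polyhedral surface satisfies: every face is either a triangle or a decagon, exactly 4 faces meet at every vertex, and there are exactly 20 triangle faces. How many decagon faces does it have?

Let x be the number of decagons; then F = 20 + x.
Edge–face incidences: 2E = 3·20 + 10·x = 60 + 10x.
Every vertex has degree 4, so 4V = 2E.
Euler: V − E + F = 2 ⇒ (2E)/4 − E + (20 + x) = 2.
Multiply by 8: 2·(2E) − 4·(2E) + 8·(20 + x) = 16, i.e. 160 + 8x − 2·(60 + 10x) = 16.
Collecting terms: −12x + 40 = 16, so −12x = −24, so x = 2.
Then 2E = 60 + 10·2 = 80, so E = 40, V = 2E/4 = 20, F = 20 + 2 = 22.

2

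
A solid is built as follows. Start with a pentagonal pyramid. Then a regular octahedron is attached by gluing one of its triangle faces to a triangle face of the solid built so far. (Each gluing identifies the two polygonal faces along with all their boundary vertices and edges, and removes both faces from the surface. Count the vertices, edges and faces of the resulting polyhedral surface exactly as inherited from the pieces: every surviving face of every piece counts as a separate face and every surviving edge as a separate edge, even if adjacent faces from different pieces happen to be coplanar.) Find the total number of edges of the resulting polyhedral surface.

A pentagonal pyramid: V=6, E=10, F=6.
Attach a regular octahedron (V=6, E=12, F=8) along a 3-gon: merge 3 vertices and 3 edges, delete both glued faces → V=9, E=19, F=12.
Check: V − E + F = 9 − 19 + 12 = 2.

19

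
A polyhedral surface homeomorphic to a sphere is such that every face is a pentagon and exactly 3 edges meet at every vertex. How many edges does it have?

30

Each face has 5 edges and each edge borders two faces, so 2E = 5F.
Each vertex has degree 3, so 3V = 2E and hence V = 5F/3.
Euler: V − E + F = 2 ⇒ (5F/3) − (5F/2) + F = 2.
Multiply by 6: (10 − 15 + 6)F = 12, i.e. 1F = 12.
So F = 12, E = 5·12/2 = 30, V = 5·12/3 = 20.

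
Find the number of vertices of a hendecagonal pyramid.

12

A pyramid on an n-gon base has one n-gon and n triangles: V = 11 + 1 = 12, E = 2·11 = 22, F = 11 + 1 = 12.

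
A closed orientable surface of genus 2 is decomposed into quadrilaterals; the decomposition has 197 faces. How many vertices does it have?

195

χ = 2 − 2·2 = -2, and every face is a square so 4F = 2E.
E = 4·197/2 = 394. Then V = -2 + E − F = -2 + 394 − 197 = 195.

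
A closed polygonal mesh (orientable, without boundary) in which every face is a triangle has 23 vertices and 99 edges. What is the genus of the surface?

Every face is a triangle and each edge borders two faces, so 3F = 2·99, giving F = 66.
χ = V − E + F = 23 − 99 + 66 = -10.
For a closed orientable surface χ = 2 − 2g, so g = (2 − (-10))/2 = 6.

6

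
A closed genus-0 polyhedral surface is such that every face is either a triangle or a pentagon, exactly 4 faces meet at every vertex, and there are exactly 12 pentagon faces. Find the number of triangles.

Let x be the number of triangles; then F = 12 + x.
Edge–face incidences: 2E = 5·12 + 3·x = 60 + 3x.
Every vertex has degree 4, so 4V = 2E.
Euler: V − E + F = 2 ⇒ (2E)/4 − E + (12 + x) = 2.
Multiply by 8: 2·(2E) − 4·(2E) + 8·(12 + x) = 16, i.e. 96 + 8x − 2·(60 + 3x) = 16.
Collecting terms: 2x − 24 = 16, so 2x = 40, so x = 20.
Then 2E = 60 + 3·20 = 120, so E = 60, V = 2E/4 = 30, F = 12 + 20 = 32.

20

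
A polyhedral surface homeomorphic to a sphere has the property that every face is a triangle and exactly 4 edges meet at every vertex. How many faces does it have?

8

Each face has 3 edges and each edge borders two faces, so 2E = 3F.
Each vertex has degree 4, so 4V = 2E and hence V = 3F/4.
Euler: V − E + F = 2 ⇒ (3F/4) − (3F/2) + F = 2.
Multiply by 8: (6 − 12 + 8)F = 16, i.e. 2F = 16.
So F = 8, E = 3·8/2 = 12, V = 3·8/4 = 6.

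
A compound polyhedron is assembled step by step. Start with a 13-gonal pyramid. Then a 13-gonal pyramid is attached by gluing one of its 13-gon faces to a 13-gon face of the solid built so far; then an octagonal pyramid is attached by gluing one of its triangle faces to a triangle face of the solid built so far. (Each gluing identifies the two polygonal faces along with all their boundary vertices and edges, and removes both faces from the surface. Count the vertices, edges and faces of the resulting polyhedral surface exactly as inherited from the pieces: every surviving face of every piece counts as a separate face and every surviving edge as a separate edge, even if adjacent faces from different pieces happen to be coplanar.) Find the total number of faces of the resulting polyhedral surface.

33

A 13-gonal pyramid: V=14, E=26, F=14.
Attach a 13-gonal pyramid (V=14, E=26, F=14) along a 13-gon: merge 13 vertices and 13 edges, delete both glued faces → V=15, E=39, F=26.
Attach an octagonal pyramid (V=9, E=16, F=9) along a 3-gon: merge 3 vertices and 3 edges, delete both glued faces → V=21, E=52, F=33.
Check: V − E + F = 21 − 52 + 33 = 2.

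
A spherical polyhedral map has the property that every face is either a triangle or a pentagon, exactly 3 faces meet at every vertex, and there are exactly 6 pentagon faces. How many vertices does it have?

12

Let x be the number of triangles; then F = 6 + x.
Edge–face incidences: 2E = 5·6 + 3·x = 30 + 3x.
Every vertex has degree 3, so 3V = 2E.
Euler: V − E + F = 2 ⇒ (2E)/3 − E + (6 + x) = 2.
Multiply by 6: 2·(2E) − 3·(2E) + 6·(6 + x) = 12, i.e. 36 + 6x − (30 + 3x) = 12.
Collecting terms: 3x + 6 = 12, so 3x = 6, so x = 2.
Then 2E = 30 + 3·2 = 36, so E = 18, V = 2E/3 = 12, F = 6 + 2 = 8.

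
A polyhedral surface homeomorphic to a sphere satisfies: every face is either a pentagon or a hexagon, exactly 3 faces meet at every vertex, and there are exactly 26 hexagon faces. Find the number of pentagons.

Let x be the number of pentagons; then F = 26 + x.
Edge–face incidences: 2E = 6·26 + 5·x = 156 + 5x.
Every vertex has degree 3, so 3V = 2E.
Euler: V − E + F = 2 ⇒ (2E)/3 − E + (26 + x) = 2.
Multiply by 6: 2·(2E) − 3·(2E) + 6·(26 + x) = 12, i.e. 156 + 6x − (156 + 5x) = 12.
Collecting terms: x = 12.
Then 2E = 156 + 5·12 = 216, so E = 108, V = 2E/3 = 72, F = 26 + 12 = 38.

12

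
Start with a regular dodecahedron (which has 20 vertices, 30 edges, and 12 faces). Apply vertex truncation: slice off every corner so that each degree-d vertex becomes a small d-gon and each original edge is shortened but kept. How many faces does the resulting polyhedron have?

32

Truncation replaces each original edge-end by a new vertex, so V′ = 2E = 60.
Each original edge survives, and each old vertex of degree d contributes d new edges; summing degrees gives Σd = 2E, so E′ = E + 2E = 3E = 90.
Each original face survives and each original vertex becomes one new face: F′ = F + V = 32.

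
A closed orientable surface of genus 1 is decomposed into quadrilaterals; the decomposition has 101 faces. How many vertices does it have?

χ = 2 − 2·1 = 0, and every face is a square so 4F = 2E.
E = 4·101/2 = 202. Then V = 0 + E − F = 0 + 202 − 101 = 101.

101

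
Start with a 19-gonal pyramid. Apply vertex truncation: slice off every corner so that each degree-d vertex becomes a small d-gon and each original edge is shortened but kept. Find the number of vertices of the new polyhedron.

The base solid has V = 20, E = 38, F = 20.
Truncation replaces each original edge-end by a new vertex, so V′ = 2E = 76.
Each original edge survives, and each old vertex of degree d contributes d new edges; summing degrees gives Σd = 2E, so E′ = E + 2E = 3E = 114.
Each original face survives and each original vertex becomes one new face: F′ = F + V = 40.

76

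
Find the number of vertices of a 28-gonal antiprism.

56

An antiprism on an n-gon has two n-gon caps and 2n triangles: V = 2·28 = 56, E = 4·28 = 112, F = 2·28 + 2 = 58.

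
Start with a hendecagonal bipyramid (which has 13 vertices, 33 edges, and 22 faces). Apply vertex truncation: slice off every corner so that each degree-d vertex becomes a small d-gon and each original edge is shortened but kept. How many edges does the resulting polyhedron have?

99

Truncation replaces each original edge-end by a new vertex, so V′ = 2E = 66.
Each original edge survives, and each old vertex of degree d contributes d new edges; summing degrees gives Σd = 2E, so E′ = E + 2E = 3E = 99.
Each original face survives and each original vertex becomes one new face: F′ = F + V = 35.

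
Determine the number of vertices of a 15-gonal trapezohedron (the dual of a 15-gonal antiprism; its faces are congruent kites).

32

The n-trapezohedron (dual of the n-antiprism) has V = 2·15 + 2 = 32, E = 4·15 = 60, F = 2·15 = 30.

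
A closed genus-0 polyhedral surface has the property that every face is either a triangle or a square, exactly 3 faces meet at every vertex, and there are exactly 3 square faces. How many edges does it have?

9

Let x be the number of triangles; then F = 3 + x.
Edge–face incidences: 2E = 4·3 + 3·x = 12 + 3x.
Every vertex has degree 3, so 3V = 2E.
Euler: V − E + F = 2 ⇒ (2E)/3 − E + (3 + x) = 2.
Multiply by 6: 2·(2E) − 3·(2E) + 6·(3 + x) = 12, i.e. 18 + 6x − (12 + 3x) = 12.
Collecting terms: 3x + 6 = 12, so 3x = 6, so x = 2.
Then 2E = 12 + 3·2 = 18, so E = 9, V = 2E/3 = 6, F = 3 + 2 = 5.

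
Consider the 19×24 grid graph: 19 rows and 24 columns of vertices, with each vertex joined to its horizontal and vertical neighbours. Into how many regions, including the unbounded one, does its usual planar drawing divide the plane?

415

The grid has V = 19·24 = 456 vertices and E = 19·23 + 24·18 = 869 edges.
F = 2 − V + E = 2 − 456 + 869 = 415.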